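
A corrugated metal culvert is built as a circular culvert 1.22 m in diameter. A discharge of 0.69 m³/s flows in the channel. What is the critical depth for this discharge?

At critical depth, Q² T / (g A³) = 1, i.e. A³/T = Q²/g = 0.69²/9.81 = 0.04853.
At y = 0.531 m: A³/T = 0.09629 — over.
At y = 0.342 m: A³/T = 0.01764 — short.
At y = 0.444 m: A³/T = 0.04842 — ≈ 0.04853.

y_c = 0.444 m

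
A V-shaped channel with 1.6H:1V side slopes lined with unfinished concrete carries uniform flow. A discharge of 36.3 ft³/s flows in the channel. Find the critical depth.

At critical depth, Q² T / (g A³) = 1, i.e. A³/T = Q²/g = 36.3²/32.2 = 40.92.
At y = 2.41 ft: A³/T = 104.1 — high.
At y = 1.71 ft: A³/T = 18.72 — low.
At y = 2 ft: A³/T = 40.96 — ≈ 40.92.

y_c = 2 ft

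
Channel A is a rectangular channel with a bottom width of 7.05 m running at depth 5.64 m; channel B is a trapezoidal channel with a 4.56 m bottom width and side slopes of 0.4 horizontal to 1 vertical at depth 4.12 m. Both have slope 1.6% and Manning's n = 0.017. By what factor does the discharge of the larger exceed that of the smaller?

Channel A: Flow area A = b·y = 7.05 × 5.64 = 39.76 m². Wetted perimeter P = b + 2y = 7.05 + 2×5.64 = 18.33 m. Hydraulic radius R = A/P = 39.76/18.33 = 2.169 m. Q_A = (1/0.017)·39.76·2.169^(2/3)·√0.016 = 495.8 m³/s.
Channel B: With bottom width b = 4.56 m and side slope z = 0.4: A = (b + zy)y = (4.56 + 0.4×4.12)×4.12 = 25.58 m²; P = b + 2y√(1+z²) = 4.56 + 2×4.12×1.077 = 13.43 m. Hydraulic radius R = A/P = 25.58/13.43 = 1.904 m. Q_B = (1/0.017)·25.58·1.904^(2/3)·√0.016 = 292.3 m³/s.
The larger discharge is 495.8 m³/s and the smaller is 292.3 m³/s; the ratio is 1.7.

1.7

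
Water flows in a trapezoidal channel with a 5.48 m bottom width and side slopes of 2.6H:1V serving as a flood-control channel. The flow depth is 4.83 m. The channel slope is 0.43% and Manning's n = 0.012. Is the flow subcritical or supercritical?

With bottom width b = 5.48 m and side slope z = 2.6: A = (b + zy)y = (5.48 + 2.6×4.83)×4.83 = 87.12 m²; P = b + 2y√(1+z²) = 5.48 + 2×4.83×2.786 = 32.39 m.
Hydraulic radius R = A/P = 87.12/32.39 = 2.69 m.
V = (1/n) R^(2/3) √S = (1/0.012) × 2.69^(2/3) × √0.0043 = 10.57 m/s. Hydraulic depth D_h = A/T = 87.12/30.6 = 2.848 m.
Froude number Fr = V/√(g·D_h) = 10.57/√(9.81×2.848) = 2, which is greater than 1, so the flow is supercritical.

supercritical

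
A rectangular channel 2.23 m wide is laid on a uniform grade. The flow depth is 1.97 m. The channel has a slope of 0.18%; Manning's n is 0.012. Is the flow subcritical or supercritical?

Flow area A = b·y = 2.23 × 1.97 = 4.393 m². Wetted perimeter P = b + 2y = 2.23 + 2×1.97 = 6.17 m.
Hydraulic radius R = A/P = 4.393/6.17 = 0.712 m.
V = (1/n) R^(2/3) √S = (1/0.012) × 0.712^(2/3) × √0.0018 = 2.819 m/s. Hydraulic depth D_h = A/T = 4.393/2.23 = 1.97 m.
Froude number Fr = V/√(g·D_h) = 2.819/√(9.81×1.97) = 0.641, which is less than 1, so the flow is subcritical.

subcritical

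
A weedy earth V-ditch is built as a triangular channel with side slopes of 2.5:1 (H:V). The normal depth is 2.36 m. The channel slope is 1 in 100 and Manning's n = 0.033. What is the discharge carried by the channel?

Q = 44.8 m³/s

For a triangular section with side slope z = 2.5: A = zy² = 2.5×2.36² = 13.92 m²; P = 2y√(1+z²) = 2×2.36×2.693 = 12.71 m.
Hydraulic radius R = A/P = 13.92/12.71 = 1.096 m.
Manning's equation: Q = (1/n) A R^(2/3) S^(1/2) = (1/0.033) × 13.92 × 1.096^(2/3) × 0.01^(1/2) = 44.8 m³/s.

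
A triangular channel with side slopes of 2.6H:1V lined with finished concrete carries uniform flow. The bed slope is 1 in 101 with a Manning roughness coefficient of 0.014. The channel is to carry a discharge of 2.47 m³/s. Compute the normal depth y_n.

Manning's equation rearranged: A R^(2/3) = nQ / (1·√S) = 0.014 × 2.47 / (√0.009901) = 0.3475.
Trying y = 0.616 m: A R^(2/3) = 0.4297 — too large.
Trying y = 0.41 m: A R^(2/3) = 0.1451 — too small.
Trying y = 0.569 m: A R^(2/3) = 0.3478 — ≈ 0.3475.

y_n = 0.569 m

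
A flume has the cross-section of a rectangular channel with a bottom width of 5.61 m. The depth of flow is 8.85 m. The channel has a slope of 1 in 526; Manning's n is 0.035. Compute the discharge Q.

Flow area A = b·y = 5.61 × 8.85 = 49.65 m². Wetted perimeter P = b + 2y = 5.61 + 2×8.85 = 23.31 m.
Hydraulic radius R = A/P = 49.65/23.31 = 2.13 m.
Manning's equation: Q = (1/n) A R^(2/3) S^(1/2) = (1/0.035) × 49.65 × 2.13^(2/3) × 0.001901^(1/2) = 102 m³/s.

Q = 102 m³/s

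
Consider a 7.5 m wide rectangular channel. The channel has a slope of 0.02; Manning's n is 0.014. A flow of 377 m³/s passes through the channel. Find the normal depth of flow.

Manning's equation rearranged: A R^(2/3) = nQ / (1·√S) = 0.014 × 377 / (√0.02) = 37.32.
Try y = 3.92 m: A R^(2/3) = 45.36 — high.
Try y = 3.39 m: A R^(2/3) = 37.35 — close enough.

y_n = 3.39 m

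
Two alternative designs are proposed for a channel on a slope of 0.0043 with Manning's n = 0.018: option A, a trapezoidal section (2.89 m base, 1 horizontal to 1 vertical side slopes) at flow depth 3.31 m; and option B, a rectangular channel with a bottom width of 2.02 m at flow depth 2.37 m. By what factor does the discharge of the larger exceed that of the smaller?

Channel A: With bottom width b = 2.89 m and side slope z = 1: A = (b + zy)y = (2.89 + 1×3.31)×3.31 = 20.52 m²; P = b + 2y√(1+z²) = 2.89 + 2×3.31×1.414 = 12.25 m. Hydraulic radius R = A/P = 20.52/12.25 = 1.675 m. Q_A = (1/0.018)·20.52·1.675^(2/3)·√0.0043 = 105.4 m³/s.
Channel B: Flow area A = b·y = 2.02 × 2.37 = 4.787 m². Wetted perimeter P = b + 2y = 2.02 + 2×2.37 = 6.76 m. Hydraulic radius R = A/P = 4.787/6.76 = 0.7082 m. Q_B = (1/0.018)·4.787·0.7082^(2/3)·√0.0043 = 13.86 m³/s.
The larger discharge is 105.4 m³/s and the smaller is 13.86 m³/s; the ratio is 7.61.

7.61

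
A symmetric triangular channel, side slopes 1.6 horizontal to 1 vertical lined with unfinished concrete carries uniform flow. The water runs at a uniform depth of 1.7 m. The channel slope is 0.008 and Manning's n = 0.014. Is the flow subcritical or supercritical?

For a triangular section with side slope z = 1.6: A = zy² = 1.6×1.7² = 4.624 m²; P = 2y√(1+z²) = 2×1.7×1.887 = 6.415 m.
Hydraulic radius R = A/P = 4.624/6.415 = 0.7208 m.
V = (1/n) R^(2/3) √S = (1/0.014) × 0.7208^(2/3) × √0.008 = 5.136 m/s. Hydraulic depth D_h = A/T = 4.624/5.44 = 0.85 m.
Froude number Fr = V/√(g·D_h) = 5.136/√(9.81×0.85) = 1.78, which is greater than 1, so the flow is supercritical.

supercritical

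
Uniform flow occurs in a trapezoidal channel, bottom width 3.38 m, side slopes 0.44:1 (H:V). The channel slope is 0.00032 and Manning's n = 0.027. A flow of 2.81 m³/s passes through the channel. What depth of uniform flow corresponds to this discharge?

Manning's equation rearranged: A R^(2/3) = nQ / (1·√S) = 0.027 × 2.81 / (√0.00032) = 4.241.
At y = 0.87 m: A R^(2/3) = 2.38 — low.
At y = 1.44 m: A R^(2/3) = 5.33 — high.
At y = 1.25 m: A R^(2/3) = 4.247 — ≈ 4.241.

y_n = 1.25 m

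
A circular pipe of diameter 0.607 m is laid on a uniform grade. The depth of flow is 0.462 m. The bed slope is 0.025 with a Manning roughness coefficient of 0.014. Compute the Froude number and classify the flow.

supercritical

For a circular section of diameter D = 0.607 m at depth y = 0.462 m, the central angle is θ = 2 arccos(1 − 2y/D) = 4.241 rad. Then A = (D²/8)(θ − sin θ) = 0.2363 m² and P = Dθ/2 = 1.287 m.
Hydraulic radius R = A/P = 0.2363/1.287 = 0.1836 m.
V = (1/n) R^(2/3) √S = (1/0.014) × 0.1836^(2/3) × √0.025 = 3.649 m/s. Hydraulic depth D_h = A/T = 0.2363/0.5176 = 0.4565 m.
Froude number Fr = V/√(g·D_h) = 3.649/√(9.81×0.4565) = 1.72, which is greater than 1, so the flow is supercritical.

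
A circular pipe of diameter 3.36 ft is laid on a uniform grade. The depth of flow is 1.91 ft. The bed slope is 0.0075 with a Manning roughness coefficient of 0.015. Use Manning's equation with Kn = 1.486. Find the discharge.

For a circular section of diameter D = 3.36 ft at depth y = 1.91 ft, the central angle is θ = 2 arccos(1 − 2y/D) = 3.416 rad. Then A = (D²/8)(θ − sin θ) = 5.204 ft² and P = Dθ/2 = 5.739 ft.
Hydraulic radius R = A/P = 5.204/5.739 = 0.9067 ft.
Manning's equation: Q = (1.486/n) A R^(2/3) S^(1/2) = (1.486/0.015) × 5.204 × 0.9067^(2/3) × 0.0075^(1/2) = 41.8 ft³/s.

Q = 41.8 ft³/s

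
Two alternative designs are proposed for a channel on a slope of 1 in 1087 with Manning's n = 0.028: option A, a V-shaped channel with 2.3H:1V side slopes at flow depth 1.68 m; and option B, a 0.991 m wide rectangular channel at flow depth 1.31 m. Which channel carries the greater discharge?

channel A

Channel A: For a triangular section with side slope z = 2.3: A = zy² = 2.3×1.68² = 6.492 m²; P = 2y√(1+z²) = 2×1.68×2.508 = 8.427 m. Hydraulic radius R = A/P = 6.492/8.427 = 0.7703 m. Q_A = (1/0.028)·6.492·0.7703^(2/3)·√0.00092 = 5.909 m³/s.
Channel B: Flow area A = b·y = 0.991 × 1.31 = 1.298 m². Wetted perimeter P = b + 2y = 0.991 + 2×1.31 = 3.611 m. Hydraulic radius R = A/P = 1.298/3.611 = 0.3595 m. Q_B = (1/0.028)·1.298·0.3595^(2/3)·√0.00092 = 0.711 m³/s.
Q_A = 5.909 m³/s vs Q_B = 0.711 m³/s, so channel A carries more.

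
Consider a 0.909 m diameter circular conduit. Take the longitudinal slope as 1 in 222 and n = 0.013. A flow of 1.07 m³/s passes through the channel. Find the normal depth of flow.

Manning's equation rearranged: A R^(2/3) = nQ / (1·√S) = 0.013 × 1.07 / (√0.004505) = 0.2073.
At y = 0.448 m: A R^(2/3) = 0.1179 — short.
At y = 0.79 m: A R^(2/3) = 0.2529 — over.
At y = 0.648 m: A R^(2/3) = 0.2071 — matches.

y_n = 0.648 m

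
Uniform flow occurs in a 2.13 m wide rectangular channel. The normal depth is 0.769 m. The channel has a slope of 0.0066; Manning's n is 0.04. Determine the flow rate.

Flow area A = b·y = 2.13 × 0.769 = 1.638 m². Wetted perimeter P = b + 2y = 2.13 + 2×0.769 = 3.668 m.
Hydraulic radius R = A/P = 1.638/3.668 = 0.4466 m.
Manning's equation: Q = (1/n) A R^(2/3) S^(1/2) = (1/0.04) × 1.638 × 0.4466^(2/3) × 0.0066^(1/2) = 1.94 m³/s.

Q = 1.94 m³/s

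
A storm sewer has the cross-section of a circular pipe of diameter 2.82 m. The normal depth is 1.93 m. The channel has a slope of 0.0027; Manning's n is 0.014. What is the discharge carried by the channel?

For a circular section of diameter D = 2.82 m at depth y = 1.93 m, the central angle is θ = 2 arccos(1 − 2y/D) = 3.897 rad. Then A = (D²/8)(θ − sin θ) = 4.555 m² and P = Dθ/2 = 5.495 m.
Hydraulic radius R = A/P = 4.555/5.495 = 0.829 m.
Manning's equation: Q = (1/n) A R^(2/3) S^(1/2) = (1/0.014) × 4.555 × 0.829^(2/3) × 0.0027^(1/2) = 14.9 m³/s.

Q = 14.9 m³/s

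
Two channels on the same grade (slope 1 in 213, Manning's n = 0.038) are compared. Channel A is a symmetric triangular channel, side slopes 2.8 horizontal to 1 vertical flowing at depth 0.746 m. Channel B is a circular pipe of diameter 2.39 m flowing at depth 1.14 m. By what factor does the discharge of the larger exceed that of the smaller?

1.89

Channel A: For a triangular section with side slope z = 2.8: A = zy² = 2.8×0.746² = 1.558 m²; P = 2y√(1+z²) = 2×0.746×2.973 = 4.436 m. Hydraulic radius R = A/P = 1.558/4.436 = 0.3513 m. Q_A = (1/0.038)·1.558·0.3513^(2/3)·√0.004695 = 1.399 m³/s.
Channel B: For a circular section of diameter D = 2.39 m at depth y = 1.14 m, the central angle is θ = 2 arccos(1 − 2y/D) = 3.05 rad. Then A = (D²/8)(θ − sin θ) = 2.112 m² and P = Dθ/2 = 3.644 m. Hydraulic radius R = A/P = 2.112/3.644 = 0.5795 m. Q_B = (1/0.038)·2.112·0.5795^(2/3)·√0.004695 = 2.647 m³/s.
The larger discharge is 2.647 m³/s and the smaller is 1.399 m³/s; the ratio is 1.89.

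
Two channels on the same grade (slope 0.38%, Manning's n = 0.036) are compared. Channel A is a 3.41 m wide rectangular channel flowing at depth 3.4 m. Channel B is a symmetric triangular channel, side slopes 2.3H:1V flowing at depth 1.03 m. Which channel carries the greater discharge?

Channel A: Flow area A = b·y = 3.41 × 3.4 = 11.59 m². Wetted perimeter P = b + 2y = 3.41 + 2×3.4 = 10.21 m. Hydraulic radius R = A/P = 11.59/10.21 = 1.136 m. Q_A = (1/0.036)·11.59·1.136^(2/3)·√0.0038 = 21.61 m³/s.
Channel B: For a triangular section with side slope z = 2.3: A = zy² = 2.3×1.03² = 2.44 m²; P = 2y√(1+z²) = 2×1.03×2.508 = 5.166 m. Hydraulic radius R = A/P = 2.44/5.166 = 0.4723 m. Q_B = (1/0.036)·2.44·0.4723^(2/3)·√0.0038 = 2.534 m³/s.
Q_A = 21.61 m³/s vs Q_B = 2.534 m³/s, so channel A carries more.

channel A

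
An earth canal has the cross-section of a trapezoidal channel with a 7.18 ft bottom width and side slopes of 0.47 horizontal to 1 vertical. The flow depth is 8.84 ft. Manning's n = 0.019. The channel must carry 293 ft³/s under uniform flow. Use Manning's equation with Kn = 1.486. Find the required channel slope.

S = 0.00024

With bottom width b = 7.18 ft and side slope z = 0.47: A = (b + zy)y = (7.18 + 0.47×8.84)×8.84 = 100.2 ft²; P = b + 2y√(1+z²) = 7.18 + 2×8.84×1.105 = 26.72 ft.
Hydraulic radius R = A/P = 100.2/26.72 = 3.751 ft.
From Manning's equation, S = [nQ / (1.486 A R^(2/3))]² = [0.019 × 293 / (1.486 × 100.2 × 3.751^(2/3))]² = 0.00024.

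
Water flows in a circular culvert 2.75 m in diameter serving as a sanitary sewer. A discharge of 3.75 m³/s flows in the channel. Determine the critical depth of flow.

At critical depth, Q² T / (g A³) = 1, i.e. A³/T = Q²/g = 3.75²/9.81 = 1.433.
Try y = 0.598 m: A³/T = 0.3814 — too small.
Try y = 0.921 m: A³/T = 2.045 — too large.
Try y = 0.84 m: A³/T = 1.432 — matches.

y_c = 0.84 m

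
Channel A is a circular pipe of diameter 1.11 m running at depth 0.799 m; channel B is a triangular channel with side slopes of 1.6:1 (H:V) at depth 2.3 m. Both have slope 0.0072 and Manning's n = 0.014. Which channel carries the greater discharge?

channel B

Channel A: For a circular section of diameter D = 1.11 m at depth y = 0.799 m, the central angle is θ = 2 arccos(1 − 2y/D) = 4.052 rad. Then A = (D²/8)(θ − sin θ) = 0.7457 m² and P = Dθ/2 = 2.249 m. Hydraulic radius R = A/P = 0.7457/2.249 = 0.3316 m. Q_A = (1/0.014)·0.7457·0.3316^(2/3)·√0.0072 = 2.165 m³/s.
Channel B: For a triangular section with side slope z = 1.6: A = zy² = 1.6×2.3² = 8.464 m²; P = 2y√(1+z²) = 2×2.3×1.887 = 8.679 m. Hydraulic radius R = A/P = 8.464/8.679 = 0.9752 m. Q_B = (1/0.014)·8.464·0.9752^(2/3)·√0.0072 = 50.45 m³/s.
Q_A = 2.165 m³/s vs Q_B = 50.45 m³/s, so channel B carries more.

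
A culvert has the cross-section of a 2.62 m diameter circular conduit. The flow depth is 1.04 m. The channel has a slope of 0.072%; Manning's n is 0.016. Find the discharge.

For a circular section of diameter D = 2.62 m at depth y = 1.04 m, the central angle is θ = 2 arccos(1 − 2y/D) = 2.726 rad. Then A = (D²/8)(θ − sin θ) = 1.993 m² and P = Dθ/2 = 3.572 m.
Hydraulic radius R = A/P = 1.993/3.572 = 0.5581 m.
Manning's equation: Q = (1/n) A R^(2/3) S^(1/2) = (1/0.016) × 1.993 × 0.5581^(2/3) × 0.00072^(1/2) = 2.27 m³/s.

Q = 2.27 m³/s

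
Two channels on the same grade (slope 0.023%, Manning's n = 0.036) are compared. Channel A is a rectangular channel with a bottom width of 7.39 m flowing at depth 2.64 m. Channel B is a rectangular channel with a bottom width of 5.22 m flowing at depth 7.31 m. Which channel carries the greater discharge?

Channel A: Flow area A = b·y = 7.39 × 2.64 = 19.51 m². Wetted perimeter P = b + 2y = 7.39 + 2×2.64 = 12.67 m. Hydraulic radius R = A/P = 19.51/12.67 = 1.54 m. Q_A = (1/0.036)·19.51·1.54^(2/3)·√0.00023 = 10.96 m³/s.
Channel B: Flow area A = b·y = 5.22 × 7.31 = 38.16 m². Wetted perimeter P = b + 2y = 5.22 + 2×7.31 = 19.84 m. Hydraulic radius R = A/P = 38.16/19.84 = 1.923 m. Q_B = (1/0.036)·38.16·1.923^(2/3)·√0.00023 = 24.86 m³/s.
Q_A = 10.96 m³/s vs Q_B = 24.86 m³/s, so channel B carries more.

channel B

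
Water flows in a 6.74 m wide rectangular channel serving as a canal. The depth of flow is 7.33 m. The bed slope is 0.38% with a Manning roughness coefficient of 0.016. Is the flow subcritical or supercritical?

subcritical

Flow area A = b·y = 6.74 × 7.33 = 49.4 m². Wetted perimeter P = b + 2y = 6.74 + 2×7.33 = 21.4 m.
Hydraulic radius R = A/P = 49.4/21.4 = 2.309 m.
V = (1/n) R^(2/3) √S = (1/0.016) × 2.309^(2/3) × √0.0038 = 6.73 m/s. Hydraulic depth D_h = A/T = 49.4/6.74 = 7.33 m.
Froude number Fr = V/√(g·D_h) = 6.73/√(9.81×7.33) = 0.794, which is less than 1, so the flow is subcritical.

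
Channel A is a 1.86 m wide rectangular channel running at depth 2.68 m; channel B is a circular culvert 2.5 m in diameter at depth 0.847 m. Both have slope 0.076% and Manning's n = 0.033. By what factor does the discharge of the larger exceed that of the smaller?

4.39

Channel A: Flow area A = b·y = 1.86 × 2.68 = 4.985 m². Wetted perimeter P = b + 2y = 1.86 + 2×2.68 = 7.22 m. Hydraulic radius R = A/P = 4.985/7.22 = 0.6904 m. Q_A = (1/0.033)·4.985·0.6904^(2/3)·√0.00076 = 3.253 m³/s.
Channel B: For a circular section of diameter D = 2.5 m at depth y = 0.847 m, the central angle is θ = 2 arccos(1 − 2y/D) = 2.485 rad. Then A = (D²/8)(θ − sin θ) = 1.465 m² and P = Dθ/2 = 3.106 m. Hydraulic radius R = A/P = 1.465/3.106 = 0.4715 m. Q_B = (1/0.033)·1.465·0.4715^(2/3)·√0.00076 = 0.7412 m³/s.
The larger discharge is 3.253 m³/s and the smaller is 0.7412 m³/s; the ratio is 4.39.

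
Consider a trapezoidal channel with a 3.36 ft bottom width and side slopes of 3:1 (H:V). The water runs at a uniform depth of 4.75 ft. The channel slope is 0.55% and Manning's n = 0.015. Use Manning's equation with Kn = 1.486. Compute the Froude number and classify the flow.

With bottom width b = 3.36 ft and side slope z = 3: A = (b + zy)y = (3.36 + 3×4.75)×4.75 = 83.65 ft²; P = b + 2y√(1+z²) = 3.36 + 2×4.75×3.162 = 33.4 ft.
Hydraulic radius R = A/P = 83.65/33.4 = 2.504 ft.
V = (1.486/n) R^(2/3) √S = (1.486/0.015) × 2.504^(2/3) × √0.0055 = 13.55 ft/s. Hydraulic depth D_h = A/T = 83.65/31.86 = 2.625 ft.
Froude number Fr = V/√(g·D_h) = 13.55/√(32.2×2.625) = 1.47, which is greater than 1, so the flow is supercritical.

supercritical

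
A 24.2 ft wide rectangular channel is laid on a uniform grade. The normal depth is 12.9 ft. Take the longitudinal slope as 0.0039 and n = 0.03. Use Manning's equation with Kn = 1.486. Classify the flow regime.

Flow area A = b·y = 24.2 × 12.9 = 312.2 ft². Wetted perimeter P = b + 2y = 24.2 + 2×12.9 = 50 ft.
Hydraulic radius R = A/P = 312.2/50 = 6.244 ft.
V = (1.486/n) R^(2/3) √S = (1.486/0.03) × 6.244^(2/3) × √0.0039 = 10.49 ft/s. Hydraulic depth D_h = A/T = 312.2/24.2 = 12.9 ft.
Froude number Fr = V/√(g·D_h) = 10.49/√(32.2×12.9) = 0.515, which is less than 1, so the flow is subcritical.

subcritical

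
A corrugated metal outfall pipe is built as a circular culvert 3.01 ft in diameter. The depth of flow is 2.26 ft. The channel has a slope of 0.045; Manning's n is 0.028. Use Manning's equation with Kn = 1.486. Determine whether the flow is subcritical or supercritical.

For a circular section of diameter D = 3.01 ft at depth y = 2.26 ft, the central angle is θ = 2 arccos(1 − 2y/D) = 4.193 rad. Then A = (D²/8)(θ − sin θ) = 5.731 ft² and P = Dθ/2 = 6.31 ft.
Hydraulic radius R = A/P = 5.731/6.31 = 0.9083 ft.
V = (1.486/n) R^(2/3) √S = (1.486/0.028) × 0.9083^(2/3) × √0.045 = 10.56 ft/s. Hydraulic depth D_h = A/T = 5.731/2.604 = 2.201 ft.
Froude number Fr = V/√(g·D_h) = 10.56/√(32.2×2.201) = 1.25, which is greater than 1, so the flow is supercritical.

supercritical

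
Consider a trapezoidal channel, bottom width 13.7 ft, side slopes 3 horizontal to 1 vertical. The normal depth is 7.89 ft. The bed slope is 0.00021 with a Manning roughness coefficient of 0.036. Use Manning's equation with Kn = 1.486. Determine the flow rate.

Q = 490 ft³/s

With bottom width b = 13.7 ft and side slope z = 3: A = (b + zy)y = (13.7 + 3×7.89)×7.89 = 294.8 ft²; P = b + 2y√(1+z²) = 13.7 + 2×7.89×3.162 = 63.6 ft.
Hydraulic radius R = A/P = 294.8/63.6 = 4.636 ft.
Manning's equation: Q = (1.486/n) A R^(2/3) S^(1/2) = (1.486/0.036) × 294.8 × 4.636^(2/3) × 0.00021^(1/2) = 490 ft³/s.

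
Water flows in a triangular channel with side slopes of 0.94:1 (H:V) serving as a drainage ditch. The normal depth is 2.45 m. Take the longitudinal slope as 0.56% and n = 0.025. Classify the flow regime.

subcritical

For a triangular section with side slope z = 0.94: A = zy² = 0.94×2.45² = 5.642 m²; P = 2y√(1+z²) = 2×2.45×1.372 = 6.725 m.
Hydraulic radius R = A/P = 5.642/6.725 = 0.839 m.
V = (1/n) R^(2/3) √S = (1/0.025) × 0.839^(2/3) × √0.0056 = 2.663 m/s. Hydraulic depth D_h = A/T = 5.642/4.606 = 1.225 m.
Froude number Fr = V/√(g·D_h) = 2.663/√(9.81×1.225) = 0.768, which is less than 1, so the flow is subcritical.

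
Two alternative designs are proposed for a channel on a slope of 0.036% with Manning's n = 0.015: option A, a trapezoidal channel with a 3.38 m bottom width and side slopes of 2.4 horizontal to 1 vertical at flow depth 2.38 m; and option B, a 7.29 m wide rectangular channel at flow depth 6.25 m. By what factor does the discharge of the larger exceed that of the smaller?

2.97

Channel A: With bottom width b = 3.38 m and side slope z = 2.4: A = (b + zy)y = (3.38 + 2.4×2.38)×2.38 = 21.64 m²; P = b + 2y√(1+z²) = 3.38 + 2×2.38×2.6 = 15.76 m. Hydraulic radius R = A/P = 21.64/15.76 = 1.373 m. Q_A = (1/0.015)·21.64·1.373^(2/3)·√0.00036 = 33.82 m³/s.
Channel B: Flow area A = b·y = 7.29 × 6.25 = 45.56 m². Wetted perimeter P = b + 2y = 7.29 + 2×6.25 = 19.79 m. Hydraulic radius R = A/P = 45.56/19.79 = 2.302 m. Q_B = (1/0.015)·45.56·2.302^(2/3)·√0.00036 = 100.5 m³/s.
The larger discharge is 100.5 m³/s and the smaller is 33.82 m³/s; the ratio is 2.97.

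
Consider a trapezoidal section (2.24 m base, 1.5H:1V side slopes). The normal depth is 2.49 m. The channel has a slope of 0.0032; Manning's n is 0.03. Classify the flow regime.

With bottom width b = 2.24 m and side slope z = 1.5: A = (b + zy)y = (2.24 + 1.5×2.49)×2.49 = 14.88 m²; P = b + 2y√(1+z²) = 2.24 + 2×2.49×1.803 = 11.22 m.
Hydraulic radius R = A/P = 14.88/11.22 = 1.326 m.
V = (1/n) R^(2/3) √S = (1/0.03) × 1.326^(2/3) × √0.0032 = 2.276 m/s. Hydraulic depth D_h = A/T = 14.88/9.71 = 1.532 m.
Froude number Fr = V/√(g·D_h) = 2.276/√(9.81×1.532) = 0.587, which is less than 1, so the flow is subcritical.

subcritical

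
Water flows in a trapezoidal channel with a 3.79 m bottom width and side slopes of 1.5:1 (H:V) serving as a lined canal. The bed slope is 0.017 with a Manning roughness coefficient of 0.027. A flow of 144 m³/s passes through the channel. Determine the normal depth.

y_n = 2.76 m

Manning's equation rearranged: A R^(2/3) = nQ / (1·√S) = 0.027 × 144 / (√0.017) = 29.82.
Trying y = 3.21 m: A R^(2/3) = 40.84 — too large.
Trying y = 2.45 m: A R^(2/3) = 23.42 — too small.
Trying y = 2.76 m: A R^(2/3) = 29.85 — ≈ 29.82.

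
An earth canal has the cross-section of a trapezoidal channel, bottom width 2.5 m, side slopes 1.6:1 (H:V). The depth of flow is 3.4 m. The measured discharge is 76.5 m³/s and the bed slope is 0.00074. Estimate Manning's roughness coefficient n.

With bottom width b = 2.5 m and side slope z = 1.6: A = (b + zy)y = (2.5 + 1.6×3.4)×3.4 = 27 m²; P = b + 2y√(1+z²) = 2.5 + 2×3.4×1.887 = 15.33 m.
Hydraulic radius R = A/P = 27/15.33 = 1.761 m.
Rearranging Manning's equation: n = (1/Q) A R^(2/3) S^(1/2) = (1/76.5) × 27 × 1.761^(2/3) × √0.00074 = 0.014.

n = 0.014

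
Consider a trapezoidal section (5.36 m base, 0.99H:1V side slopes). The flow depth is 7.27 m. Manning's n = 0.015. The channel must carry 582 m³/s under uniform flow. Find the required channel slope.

S = 0.0017

With bottom width b = 5.36 m and side slope z = 0.99: A = (b + zy)y = (5.36 + 0.99×7.27)×7.27 = 91.29 m²; P = b + 2y√(1+z²) = 5.36 + 2×7.27×1.407 = 25.82 m.
Hydraulic radius R = A/P = 91.29/25.82 = 3.536 m.
From Manning's equation, S = [nQ / (1 A R^(2/3))]² = [0.015 × 582 / (1 × 91.29 × 3.536^(2/3))]² = 0.0017.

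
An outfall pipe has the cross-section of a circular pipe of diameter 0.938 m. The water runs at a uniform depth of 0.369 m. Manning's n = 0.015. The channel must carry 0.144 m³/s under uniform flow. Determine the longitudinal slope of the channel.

S = 0.000632

For a circular section of diameter D = 0.938 m at depth y = 0.369 m, the central angle is θ = 2 arccos(1 − 2y/D) = 2.712 rad. Then A = (D²/8)(θ − sin θ) = 0.2524 m² and P = Dθ/2 = 1.272 m.
Hydraulic radius R = A/P = 0.2524/1.272 = 0.1985 m.
From Manning's equation, S = [nQ / (1 A R^(2/3))]² = [0.015 × 0.144 / (1 × 0.2524 × 0.1985^(2/3))]² = 0.000632.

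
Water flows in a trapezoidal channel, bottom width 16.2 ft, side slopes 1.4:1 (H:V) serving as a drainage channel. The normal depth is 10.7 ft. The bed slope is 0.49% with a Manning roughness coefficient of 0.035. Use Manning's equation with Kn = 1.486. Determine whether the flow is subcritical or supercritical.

With bottom width b = 16.2 ft and side slope z = 1.4: A = (b + zy)y = (16.2 + 1.4×10.7)×10.7 = 333.6 ft²; P = b + 2y√(1+z²) = 16.2 + 2×10.7×1.72 = 53.02 ft.
Hydraulic radius R = A/P = 333.6/53.02 = 6.293 ft.
V = (1.486/n) R^(2/3) √S = (1.486/0.035) × 6.293^(2/3) × √0.0049 = 10.13 ft/s. Hydraulic depth D_h = A/T = 333.6/46.16 = 7.228 ft.
Froude number Fr = V/√(g·D_h) = 10.13/√(32.2×7.228) = 0.664, which is less than 1, so the flow is subcritical.

subcritical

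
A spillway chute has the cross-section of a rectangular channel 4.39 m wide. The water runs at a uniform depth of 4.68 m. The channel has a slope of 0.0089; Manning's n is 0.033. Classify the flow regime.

subcritical

Flow area A = b·y = 4.39 × 4.68 = 20.55 m². Wetted perimeter P = b + 2y = 4.39 + 2×4.68 = 13.75 m.
Hydraulic radius R = A/P = 20.55/13.75 = 1.494 m.
V = (1/n) R^(2/3) √S = (1/0.033) × 1.494^(2/3) × √0.0089 = 3.736 m/s. Hydraulic depth D_h = A/T = 20.55/4.39 = 4.68 m.
Froude number Fr = V/√(g·D_h) = 3.736/√(9.81×4.68) = 0.551, which is less than 1, so the flow is subcritical.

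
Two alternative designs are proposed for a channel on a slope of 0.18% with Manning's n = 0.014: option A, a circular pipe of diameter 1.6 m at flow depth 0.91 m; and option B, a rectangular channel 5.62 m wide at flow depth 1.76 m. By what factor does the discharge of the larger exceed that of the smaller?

15.5

Channel A: For a circular section of diameter D = 1.6 m at depth y = 0.91 m, the central angle is θ = 2 arccos(1 − 2y/D) = 3.417 rad. Then A = (D²/8)(θ − sin θ) = 1.181 m² and P = Dθ/2 = 2.734 m. Hydraulic radius R = A/P = 1.181/2.734 = 0.4319 m. Q_A = (1/0.014)·1.181·0.4319^(2/3)·√0.0018 = 2.044 m³/s.
Channel B: Flow area A = b·y = 5.62 × 1.76 = 9.891 m². Wetted perimeter P = b + 2y = 5.62 + 2×1.76 = 9.14 m. Hydraulic radius R = A/P = 9.891/9.14 = 1.082 m. Q_B = (1/0.014)·9.891·1.082^(2/3)·√0.0018 = 31.6 m³/s.
The larger discharge is 31.6 m³/s and the smaller is 2.044 m³/s; the ratio is 15.5.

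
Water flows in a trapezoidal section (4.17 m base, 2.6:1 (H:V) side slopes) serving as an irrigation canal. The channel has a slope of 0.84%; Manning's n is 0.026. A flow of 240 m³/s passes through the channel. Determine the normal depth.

y_n = 3.4 m

Manning's equation rearranged: A R^(2/3) = nQ / (1·√S) = 0.026 × 240 / (√0.0084) = 68.08.
At y = 2.78 m: A R^(2/3) = 43.56 — too small.
At y = 4.2 m: A R^(2/3) = 110.4 — too large.
At y = 3.4 m: A R^(2/3) = 68.19 — matches.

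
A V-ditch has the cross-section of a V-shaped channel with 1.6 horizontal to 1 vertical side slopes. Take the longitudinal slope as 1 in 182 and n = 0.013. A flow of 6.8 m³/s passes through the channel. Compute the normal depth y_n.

y_n = 1.11 m

Manning's equation rearranged: A R^(2/3) = nQ / (1·√S) = 0.013 × 6.8 / (√0.005495) = 1.193.
Try y = 0.905 m: A R^(2/3) = 0.692 — low.
Try y = 1.32 m: A R^(2/3) = 1.893 — high.
Try y = 1.11 m: A R^(2/3) = 1.193 — matches.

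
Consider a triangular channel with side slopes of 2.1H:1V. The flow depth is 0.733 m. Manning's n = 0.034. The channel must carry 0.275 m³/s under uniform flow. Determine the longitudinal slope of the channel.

For a triangular section with side slope z = 2.1: A = zy² = 2.1×0.733² = 1.128 m²; P = 2y√(1+z²) = 2×0.733×2.326 = 3.41 m.
Hydraulic radius R = A/P = 1.128/3.41 = 0.3309 m.
From Manning's equation, S = [nQ / (1 A R^(2/3))]² = [0.034 × 0.275 / (1 × 1.128 × 0.3309^(2/3))]² = 0.0003.

S = 0.0003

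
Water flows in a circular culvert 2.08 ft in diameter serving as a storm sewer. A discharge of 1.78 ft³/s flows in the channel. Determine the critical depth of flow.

y_c = 0.457 ft

At critical depth, Q² T / (g A³) = 1, i.e. A³/T = Q²/g = 1.78²/32.2 = 0.0984.
At y = 0.353 ft: A³/T = 0.03573 — low.
At y = 0.529 ft: A³/T = 0.174 — high.
At y = 0.457 ft: A³/T = 0.09831 — ≈ 0.0984.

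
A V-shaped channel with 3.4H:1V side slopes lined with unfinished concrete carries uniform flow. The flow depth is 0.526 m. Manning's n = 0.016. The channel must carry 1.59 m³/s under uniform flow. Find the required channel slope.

S = 0.00459

For a triangular section with side slope z = 3.4: A = zy² = 3.4×0.526² = 0.9407 m²; P = 2y√(1+z²) = 2×0.526×3.544 = 3.728 m.
Hydraulic radius R = A/P = 0.9407/3.728 = 0.2523 m.
From Manning's equation, S = [nQ / (1 A R^(2/3))]² = [0.016 × 1.59 / (1 × 0.9407 × 0.2523^(2/3))]² = 0.00459.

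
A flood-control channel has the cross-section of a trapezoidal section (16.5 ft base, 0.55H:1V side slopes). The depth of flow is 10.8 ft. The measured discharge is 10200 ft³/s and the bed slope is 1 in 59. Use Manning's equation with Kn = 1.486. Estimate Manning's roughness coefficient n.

n = 0.015

With bottom width b = 16.5 ft and side slope z = 0.55: A = (b + zy)y = (16.5 + 0.55×10.8)×10.8 = 242.4 ft²; P = b + 2y√(1+z²) = 16.5 + 2×10.8×1.141 = 41.15 ft.
Hydraulic radius R = A/P = 242.4/41.15 = 5.889 ft.
Rearranging Manning's equation: n = (1.486/Q) A R^(2/3) S^(1/2) = (1.486/10200) × 242.4 × 5.889^(2/3) × √0.01695 = 0.015.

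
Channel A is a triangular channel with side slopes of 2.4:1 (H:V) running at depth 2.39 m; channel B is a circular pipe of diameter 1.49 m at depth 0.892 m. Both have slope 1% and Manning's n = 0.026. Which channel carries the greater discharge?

Channel A: For a triangular section with side slope z = 2.4: A = zy² = 2.4×2.39² = 13.71 m²; P = 2y√(1+z²) = 2×2.39×2.6 = 12.43 m. Hydraulic radius R = A/P = 13.71/12.43 = 1.103 m. Q_A = (1/0.026)·13.71·1.103^(2/3)·√0.01 = 56.29 m³/s.
Channel B: For a circular section of diameter D = 1.49 m at depth y = 0.892 m, the central angle is θ = 2 arccos(1 − 2y/D) = 3.539 rad. Then A = (D²/8)(θ − sin θ) = 1.089 m² and P = Dθ/2 = 2.636 m. Hydraulic radius R = A/P = 1.089/2.636 = 0.4132 m. Q_B = (1/0.026)·1.089·0.4132^(2/3)·√0.01 = 2.325 m³/s.
Q_A = 56.29 m³/s vs Q_B = 2.325 m³/s, so channel A carries more.

channel A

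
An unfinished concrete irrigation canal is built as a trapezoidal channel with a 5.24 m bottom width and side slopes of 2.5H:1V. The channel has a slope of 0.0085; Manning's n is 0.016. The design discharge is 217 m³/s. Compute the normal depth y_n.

Manning's equation rearranged: A R^(2/3) = nQ / (1·√S) = 0.016 × 217 / (√0.0085) = 37.66.
Try y = 1.88 m: A R^(2/3) = 21.29 — too small.
Try y = 2.48 m: A R^(2/3) = 37.6 — matches.

y_n = 2.48 m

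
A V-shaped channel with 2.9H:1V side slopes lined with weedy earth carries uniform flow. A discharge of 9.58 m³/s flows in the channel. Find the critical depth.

At critical depth, Q² T / (g A³) = 1, i.e. A³/T = Q²/g = 9.58²/9.81 = 9.355.
Trying y = 1.44 m: A³/T = 26.04 — over.
Trying y = 1 m: A³/T = 4.205 — short.
Trying y = 1.17 m: A³/T = 9.219 — ≈ 9.355.

y_c = 1.17 m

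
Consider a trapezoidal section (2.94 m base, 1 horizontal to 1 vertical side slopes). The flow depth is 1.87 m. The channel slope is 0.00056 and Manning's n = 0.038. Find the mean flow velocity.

V = 0.661 m/s

With bottom width b = 2.94 m and side slope z = 1: A = (b + zy)y = (2.94 + 1×1.87)×1.87 = 8.995 m²; P = b + 2y√(1+z²) = 2.94 + 2×1.87×1.414 = 8.229 m.
Hydraulic radius R = A/P = 8.995/8.229 = 1.093 m.
From Manning's equation, V = (1/n) R^(2/3) S^(1/2) = (1/0.038) × 1.093^(2/3) × 0.00056^(1/2) = 0.661 m/s.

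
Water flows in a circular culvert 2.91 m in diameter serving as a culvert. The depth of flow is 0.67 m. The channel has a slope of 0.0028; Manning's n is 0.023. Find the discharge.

For a circular section of diameter D = 2.91 m at depth y = 0.67 m, the central angle is θ = 2 arccos(1 − 2y/D) = 2.002 rad. Then A = (D²/8)(θ − sin θ) = 1.157 m² and P = Dθ/2 = 2.913 m.
Hydraulic radius R = A/P = 1.157/2.913 = 0.3973 m.
Manning's equation: Q = (1/n) A R^(2/3) S^(1/2) = (1/0.023) × 1.157 × 0.3973^(2/3) × 0.0028^(1/2) = 1.44 m³/s.

Q = 1.44 m³/s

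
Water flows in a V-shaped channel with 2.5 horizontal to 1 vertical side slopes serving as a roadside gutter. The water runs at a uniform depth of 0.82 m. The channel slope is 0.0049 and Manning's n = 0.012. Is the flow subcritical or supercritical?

For a triangular section with side slope z = 2.5: A = zy² = 2.5×0.82² = 1.681 m²; P = 2y√(1+z²) = 2×0.82×2.693 = 4.416 m.
Hydraulic radius R = A/P = 1.681/4.416 = 0.3807 m.
V = (1/n) R^(2/3) √S = (1/0.012) × 0.3807^(2/3) × √0.0049 = 3.064 m/s. Hydraulic depth D_h = A/T = 1.681/4.1 = 0.41 m.
Froude number Fr = V/√(g·D_h) = 3.064/√(9.81×0.41) = 1.53, which is greater than 1, so the flow is supercritical.

supercritical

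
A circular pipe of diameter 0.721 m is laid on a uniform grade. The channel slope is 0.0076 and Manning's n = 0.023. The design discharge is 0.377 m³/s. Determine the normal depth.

Manning's equation rearranged: A R^(2/3) = nQ / (1·√S) = 0.023 × 0.377 / (√0.0076) = 0.09946.
Trying y = 0.555 m: A R^(2/3) = 0.1223 — over.
Trying y = 0.35 m: A R^(2/3) = 0.06193 — short.
Trying y = 0.472 m: A R^(2/3) = 0.09955 — close enough.

y_n = 0.472 m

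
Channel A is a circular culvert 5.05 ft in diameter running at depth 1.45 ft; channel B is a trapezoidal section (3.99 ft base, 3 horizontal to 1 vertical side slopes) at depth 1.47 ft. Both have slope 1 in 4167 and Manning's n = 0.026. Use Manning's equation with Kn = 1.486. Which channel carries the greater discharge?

Channel A: For a circular section of diameter D = 5.05 ft at depth y = 1.45 ft, the central angle is θ = 2 arccos(1 − 2y/D) = 2.262 rad. Then A = (D²/8)(θ − sin θ) = 4.755 ft² and P = Dθ/2 = 5.712 ft. Hydraulic radius R = A/P = 4.755/5.712 = 0.8325 ft. Q_A = (1.486/0.026)·4.755·0.8325^(2/3)·√0.00024 = 3.726 ft³/s.
Channel B: With bottom width b = 3.99 ft and side slope z = 3: A = (b + zy)y = (3.99 + 3×1.47)×1.47 = 12.35 ft²; P = b + 2y√(1+z²) = 3.99 + 2×1.47×3.162 = 13.29 ft. Hydraulic radius R = A/P = 12.35/13.29 = 0.9293 ft. Q_B = (1.486/0.026)·12.35·0.9293^(2/3)·√0.00024 = 10.41 ft³/s.
Q_A = 3.726 ft³/s vs Q_B = 10.41 ft³/s, so channel B carries more.

channel B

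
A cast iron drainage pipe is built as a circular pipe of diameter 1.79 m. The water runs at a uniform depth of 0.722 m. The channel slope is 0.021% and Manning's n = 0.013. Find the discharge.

For a circular section of diameter D = 1.79 m at depth y = 0.722 m, the central angle is θ = 2 arccos(1 − 2y/D) = 2.753 rad. Then A = (D²/8)(θ − sin θ) = 0.9505 m² and P = Dθ/2 = 2.464 m.
Hydraulic radius R = A/P = 0.9505/2.464 = 0.3858 m.
Manning's equation: Q = (1/n) A R^(2/3) S^(1/2) = (1/0.013) × 0.9505 × 0.3858^(2/3) × 0.00021^(1/2) = 0.562 m³/s.

Q = 0.562 m³/s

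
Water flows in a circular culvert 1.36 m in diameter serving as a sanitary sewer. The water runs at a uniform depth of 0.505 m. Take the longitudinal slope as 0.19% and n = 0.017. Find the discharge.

Q = 0.533 m³/s

For a circular section of diameter D = 1.36 m at depth y = 0.505 m, the central angle is θ = 2 arccos(1 − 2y/D) = 2.621 rad. Then A = (D²/8)(θ − sin θ) = 0.491 m² and P = Dθ/2 = 1.782 m.
Hydraulic radius R = A/P = 0.491/1.782 = 0.2755 m.
Manning's equation: Q = (1/n) A R^(2/3) S^(1/2) = (1/0.017) × 0.491 × 0.2755^(2/3) × 0.0019^(1/2) = 0.533 m³/s.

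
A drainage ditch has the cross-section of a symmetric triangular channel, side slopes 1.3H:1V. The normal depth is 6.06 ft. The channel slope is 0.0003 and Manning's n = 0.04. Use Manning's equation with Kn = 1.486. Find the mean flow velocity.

For a triangular section with side slope z = 1.3: A = zy² = 1.3×6.06² = 47.74 ft²; P = 2y√(1+z²) = 2×6.06×1.64 = 19.88 ft.
Hydraulic radius R = A/P = 47.74/19.88 = 2.402 ft.
From Manning's equation, V = (1.486/n) R^(2/3) S^(1/2) = (1.486/0.04) × 2.402^(2/3) × 0.0003^(1/2) = 1.15 ft/s.

V = 1.15 ft/s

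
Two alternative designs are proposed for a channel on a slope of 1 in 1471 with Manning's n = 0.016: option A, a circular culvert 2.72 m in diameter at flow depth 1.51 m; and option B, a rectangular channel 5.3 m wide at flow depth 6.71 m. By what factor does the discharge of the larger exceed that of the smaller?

20.4

Channel A: For a circular section of diameter D = 2.72 m at depth y = 1.51 m, the central angle is θ = 2 arccos(1 − 2y/D) = 3.363 rad. Then A = (D²/8)(θ − sin θ) = 3.313 m² and P = Dθ/2 = 4.573 m. Hydraulic radius R = A/P = 3.313/4.573 = 0.7243 m. Q_A = (1/0.016)·3.313·0.7243^(2/3)·√0.0006798 = 4.354 m³/s.
Channel B: Flow area A = b·y = 5.3 × 6.71 = 35.56 m². Wetted perimeter P = b + 2y = 5.3 + 2×6.71 = 18.72 m. Hydraulic radius R = A/P = 35.56/18.72 = 1.9 m. Q_B = (1/0.016)·35.56·1.9^(2/3)·√0.0006798 = 88.89 m³/s.
The larger discharge is 88.89 m³/s and the smaller is 4.354 m³/s; the ratio is 20.4.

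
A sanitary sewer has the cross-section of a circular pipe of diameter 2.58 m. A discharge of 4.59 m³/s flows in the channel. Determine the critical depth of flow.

At critical depth, Q² T / (g A³) = 1, i.e. A³/T = Q²/g = 4.59²/9.81 = 2.148.
Trying y = 0.675 m: A³/T = 0.5704 — too small.
Trying y = 0.951 m: A³/T = 2.151 — close enough.

y_c = 0.951 m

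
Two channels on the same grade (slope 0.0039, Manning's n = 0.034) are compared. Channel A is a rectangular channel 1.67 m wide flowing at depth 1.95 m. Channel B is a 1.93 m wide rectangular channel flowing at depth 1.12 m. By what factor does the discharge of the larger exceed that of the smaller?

1.63

Channel A: Flow area A = b·y = 1.67 × 1.95 = 3.256 m². Wetted perimeter P = b + 2y = 1.67 + 2×1.95 = 5.57 m. Hydraulic radius R = A/P = 3.256/5.57 = 0.5846 m. Q_A = (1/0.034)·3.256·0.5846^(2/3)·√0.0039 = 4.182 m³/s.
Channel B: Flow area A = b·y = 1.93 × 1.12 = 2.162 m². Wetted perimeter P = b + 2y = 1.93 + 2×1.12 = 4.17 m. Hydraulic radius R = A/P = 2.162/4.17 = 0.5184 m. Q_B = (1/0.034)·2.162·0.5184^(2/3)·√0.0039 = 2.562 m³/s.
The larger discharge is 4.182 m³/s and the smaller is 2.562 m³/s; the ratio is 1.63.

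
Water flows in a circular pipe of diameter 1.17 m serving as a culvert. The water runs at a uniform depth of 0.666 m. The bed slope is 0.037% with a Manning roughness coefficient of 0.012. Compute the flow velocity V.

V = 0.744 m/s

For a circular section of diameter D = 1.17 m at depth y = 0.666 m, the central angle is θ = 2 arccos(1 − 2y/D) = 3.419 rad. Then A = (D²/8)(θ − sin θ) = 0.632 m² and P = Dθ/2 = 2 m.
Hydraulic radius R = A/P = 0.632/2 = 0.316 m.
From Manning's equation, V = (1/n) R^(2/3) S^(1/2) = (1/0.012) × 0.316^(2/3) × 0.00037^(1/2) = 0.744 m/s.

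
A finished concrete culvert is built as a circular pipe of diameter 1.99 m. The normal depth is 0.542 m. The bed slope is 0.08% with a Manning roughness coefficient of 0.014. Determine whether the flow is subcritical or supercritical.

For a circular section of diameter D = 1.99 m at depth y = 0.542 m, the central angle is θ = 2 arccos(1 − 2y/D) = 2.196 rad. Then A = (D²/8)(θ − sin θ) = 0.6858 m² and P = Dθ/2 = 2.185 m.
Hydraulic radius R = A/P = 0.6858/2.185 = 0.3139 m.
V = (1/n) R^(2/3) √S = (1/0.014) × 0.3139^(2/3) × √0.0008 = 0.933 m/s. Hydraulic depth D_h = A/T = 0.6858/1.772 = 0.3871 m.
Froude number Fr = V/√(g·D_h) = 0.933/√(9.81×0.3871) = 0.479, which is less than 1, so the flow is subcritical.

subcritical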